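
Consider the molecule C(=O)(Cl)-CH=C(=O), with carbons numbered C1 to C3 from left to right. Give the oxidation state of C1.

+3

Bonds to more-electronegative neighbours contribute +1 each, bonds to H or metals contribute −1 each, and C–C bonds contribute 0.
C1 has one bond to C (0), a double bond to O (2×+1 = +2), one bond to Cl (+1).
Oxidation state = 0 + 2 + 1 = +3.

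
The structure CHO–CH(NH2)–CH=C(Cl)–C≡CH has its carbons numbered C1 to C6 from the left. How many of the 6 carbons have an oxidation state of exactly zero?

Tallying each carbon's bonds:
C1: 1C, 1H, 2O → 0 − 1 + 2 = +1
C2: 2C, 1H, 1N → 0 − 1 + 1 = 0
C3: 3C, 1H → 0 − 1 = -1
C4: 3C, 1Cl → 0 + 1 = +1
C5: 4C → 0 = 0
C6: 3C, 1H → 0 − 1 = -1
2 carbons (C2, C5) meet the condition.

2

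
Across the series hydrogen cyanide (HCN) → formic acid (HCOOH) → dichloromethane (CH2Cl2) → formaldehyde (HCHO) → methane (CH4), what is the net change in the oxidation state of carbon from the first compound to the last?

-6

Carbon oxidation states along the series — hydrogen cyanide: +2, formic acid: +2, dichloromethane: 0, formaldehyde: 0, methane: -4.
Net change = -4 − (+2) = -6.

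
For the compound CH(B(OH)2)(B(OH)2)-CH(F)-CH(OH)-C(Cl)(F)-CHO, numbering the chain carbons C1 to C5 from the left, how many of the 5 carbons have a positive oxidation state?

Tallying each carbon's bonds:
C1: 1C, 1H, 2B → 0 − 1 − 2 = -3
C2: 2C, 1H, 1F → 0 − 1 + 1 = 0
C3: 2C, 1H, 1O → 0 − 1 + 1 = 0
C4: 2C, 1F, 1Cl → 0 + 1 + 1 = +2
C5: 1C, 1H, 2O → 0 − 1 + 2 = +1
2 carbons (C4, C5) meet the condition.

2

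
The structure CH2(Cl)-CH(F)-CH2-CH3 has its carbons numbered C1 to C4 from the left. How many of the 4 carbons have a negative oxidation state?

Tallying each carbon's bonds:
C1: 1C, 2H, 1Cl → 0 − 2 + 1 = -1
C2: 2C, 1H, 1F → 0 − 1 + 1 = 0
C3: 2C, 2H → 0 − 2 = -2
C4: 1C, 3H → 0 − 3 = -3
3 carbons (C1, C3, C4) meet the condition.

3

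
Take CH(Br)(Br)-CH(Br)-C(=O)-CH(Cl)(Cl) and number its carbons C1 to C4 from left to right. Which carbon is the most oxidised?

C3

Count +1 for every bond to an atom more electronegative than carbon and −1 for every bond to one less electronegative; C–C bonds are 0. Tallying each carbon:
C1: 1C, 1H, 2Br → 0 − 1 + 2 = +1
C2: 2C, 1H, 1Br → 0 − 1 + 1 = 0
C3: 2C, 2O → 0 + 2 = +2
C4: 1C, 1H, 2Cl → 0 − 1 + 2 = +1
The most oxidised carbon is C3 at +2.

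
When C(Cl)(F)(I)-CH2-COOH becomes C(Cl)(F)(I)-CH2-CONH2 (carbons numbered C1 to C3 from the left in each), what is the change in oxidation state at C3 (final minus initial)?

Before: C3 has 1 bond to C, 3 bonds to O → oxidation state +3.
After: C3 has 1 bond to C, 2 bonds to O, 1 bond to N → oxidation state +3.
Δ = +3 − (+3) = 0, so no net redox change at C3.

0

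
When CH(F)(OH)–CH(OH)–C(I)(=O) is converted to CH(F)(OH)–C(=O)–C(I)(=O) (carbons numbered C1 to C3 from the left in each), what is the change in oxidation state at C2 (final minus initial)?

+2

Before: C2 has 2 bonds to C, 1 bond to H, 1 bond to O → oxidation state 0.
After: C2 has 2 bonds to C, 2 bonds to O → oxidation state +2.
Δ = +2 − (0) = +2, so this is an oxidation at C2.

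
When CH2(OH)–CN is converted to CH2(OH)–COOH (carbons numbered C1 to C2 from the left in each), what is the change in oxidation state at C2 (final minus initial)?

Before: C2 has 1 bond to C, 3 bonds to N → oxidation state +3.
After: C2 has 1 bond to C, 3 bonds to O → oxidation state +3.
Δ = +3 − (+3) = 0, so no net redox change at C2.

0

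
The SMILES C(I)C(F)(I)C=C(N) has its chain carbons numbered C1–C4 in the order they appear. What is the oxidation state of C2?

C2 has one bond to C (0), one bond to C (0), one bond to F (+1), one bond to I (+1).
Oxidation state = 0 + 0 + 1 + 1 = +2.

+2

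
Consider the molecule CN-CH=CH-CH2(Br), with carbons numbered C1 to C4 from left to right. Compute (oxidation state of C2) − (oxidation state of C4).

0

C2: 3C, 1H → 0 − 1 = -1
C4: 1C, 2H, 1Br → 0 − 2 + 1 = -1
Difference: -1 − (-1) = 0.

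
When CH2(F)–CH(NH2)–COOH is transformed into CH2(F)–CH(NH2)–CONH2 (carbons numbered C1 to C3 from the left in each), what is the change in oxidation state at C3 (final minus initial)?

0

Before: C3 has 1 bond to C, 3 bonds to O → oxidation state +3.
After: C3 has 1 bond to C, 2 bonds to O, 1 bond to N → oxidation state +3.
Δ = +3 − (+3) = 0, so no net redox change at C3.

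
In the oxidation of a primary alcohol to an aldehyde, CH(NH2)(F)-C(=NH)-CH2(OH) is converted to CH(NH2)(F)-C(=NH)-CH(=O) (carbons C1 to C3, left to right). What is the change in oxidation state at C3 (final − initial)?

Before: C3 has 1 bond to C, 2 bonds to H, 1 bond to O → oxidation state -1.
After: C3 has 1 bond to C, 1 bond to H, 2 bonds to O → oxidation state +1.
Δ = +1 − (-1) = +2, so this is an oxidation at C3.

+2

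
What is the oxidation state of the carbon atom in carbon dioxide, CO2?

+4

Bonds to more-electronegative neighbours contribute +1 each, bonds to H or metals contribute −1 each, and C–C bonds contribute 0.
The carbon has a double bond to O (2×+1 = +2), a double bond to O (2×+1 = +2).
Oxidation state = +2 + 2 = +4.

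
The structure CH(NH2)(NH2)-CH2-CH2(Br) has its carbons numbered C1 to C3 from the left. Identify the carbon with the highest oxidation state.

Assign +1 per bond to O/N/halogen, −1 per bond to H or an electropositive element, and 0 per bond to carbon. Tallying each carbon:
C1: 1C, 1H, 2N → 0 − 1 + 2 = +1
C2: 2C, 2H → 0 − 2 = -2
C3: 1C, 2H, 1Br → 0 − 2 + 1 = -1
The most oxidised carbon is C1 at +1.

C1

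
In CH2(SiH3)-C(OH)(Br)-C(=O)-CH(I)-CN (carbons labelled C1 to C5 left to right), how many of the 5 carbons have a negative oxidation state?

Each bond to a more electronegative atom (O, N, halogen) counts +1, each bond to a less electronegative atom (H, metal, B, Si) counts −1, and each C–C bond counts 0. Tallying each carbon:
C1: 1C, 2H, 1Si → 0 − 2 − 1 = -3
C2: 2C, 1O, 1Br → 0 + 1 + 1 = +2
C3: 2C, 2O → 0 + 2 = +2
C4: 2C, 1H, 1I → 0 − 1 + 1 = 0
C5: 1C, 3N → 0 + 3 = +3
1 carbon (C1) meets the condition.

1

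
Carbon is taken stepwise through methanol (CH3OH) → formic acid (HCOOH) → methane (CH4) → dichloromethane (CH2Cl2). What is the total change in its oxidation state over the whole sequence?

Carbon oxidation states along the series — methanol: -2, formic acid: +2, methane: -4, dichloromethane: 0.
Net change = 0 − (-2) = +2.

+2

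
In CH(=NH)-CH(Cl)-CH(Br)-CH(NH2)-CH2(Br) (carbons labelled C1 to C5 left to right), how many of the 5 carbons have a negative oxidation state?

Assign +1 per bond to O/N/halogen, −1 per bond to H or an electropositive element, and 0 per bond to carbon. Tallying each carbon:
C1: 1C, 1H, 2N → 0 − 1 + 2 = +1
C2: 2C, 1H, 1Cl → 0 − 1 + 1 = 0
C3: 2C, 1H, 1Br → 0 − 1 + 1 = 0
C4: 2C, 1H, 1N → 0 − 1 + 1 = 0
C5: 1C, 2H, 1Br → 0 − 2 + 1 = -1
1 carbon (C5) meets the condition.

1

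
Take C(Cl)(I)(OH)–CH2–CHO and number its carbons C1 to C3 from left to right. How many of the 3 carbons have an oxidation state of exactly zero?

Tallying each carbon's bonds:
C1: 1C, 1O, 1Cl, 1I → 0 + 1 + 1 + 1 = +3
C2: 2C, 2H → 0 − 2 = -2
C3: 1C, 1H, 2O → 0 − 1 + 2 = +1
0 carbons meet the condition.

0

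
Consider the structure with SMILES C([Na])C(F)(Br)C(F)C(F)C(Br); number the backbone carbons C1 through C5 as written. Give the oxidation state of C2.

C2 has one bond to C (0), one bond to C (0), one bond to F (+1), one bond to Br (+1).
Oxidation state = 0 + 0 + 1 + 1 = +2.

+2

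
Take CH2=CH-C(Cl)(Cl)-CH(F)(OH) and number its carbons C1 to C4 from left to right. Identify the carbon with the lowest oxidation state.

Tallying each carbon's bonds:
C1: 2C, 2H → 0 − 2 = -2
C2: 3C, 1H → 0 − 1 = -1
C3: 2C, 2Cl → 0 + 2 = +2
C4: 1C, 1H, 1O, 1F → 0 − 1 + 1 + 1 = +1
The most reduced carbon is C1 at -2.

C1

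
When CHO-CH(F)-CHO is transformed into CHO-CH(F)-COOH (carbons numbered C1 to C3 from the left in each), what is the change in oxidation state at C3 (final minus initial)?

+2

Before: C3 has 1 bond to C, 1 bond to H, 2 bonds to O → oxidation state +1.
After: C3 has 1 bond to C, 3 bonds to O → oxidation state +3.
Δ = +3 − (+1) = +2, so this is an oxidation at C3.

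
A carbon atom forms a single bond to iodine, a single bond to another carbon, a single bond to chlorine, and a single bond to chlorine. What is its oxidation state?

Bonds to more-electronegative neighbours contribute +1 each, bonds to H or metals contribute −1 each, and C–C bonds contribute 0.
The carbon has one bond to C (0), one bond to Cl (+1), one bond to I (+1), one bond to Cl (+1).
Oxidation state = 0 + 1 + 1 + 1 = +3.

+3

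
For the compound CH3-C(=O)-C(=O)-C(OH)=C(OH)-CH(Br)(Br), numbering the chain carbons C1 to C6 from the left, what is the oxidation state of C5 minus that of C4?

C5: 3C, 1O → 0 + 1 = +1
C4: 3C, 1O → 0 + 1 = +1
Difference: +1 − (+1) = 0.

0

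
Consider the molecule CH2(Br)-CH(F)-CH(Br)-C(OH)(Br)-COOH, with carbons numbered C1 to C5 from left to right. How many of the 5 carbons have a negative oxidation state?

Count +1 for every bond to an atom more electronegative than carbon and −1 for every bond to one less electronegative; C–C bonds are 0. Tallying each carbon:
C1: 1C, 2H, 1Br → 0 − 2 + 1 = -1
C2: 2C, 1H, 1F → 0 − 1 + 1 = 0
C3: 2C, 1H, 1Br → 0 − 1 + 1 = 0
C4: 2C, 1O, 1Br → 0 + 1 + 1 = +2
C5: 1C, 3O → 0 + 3 = +3
1 carbon (C1) meets the condition.

1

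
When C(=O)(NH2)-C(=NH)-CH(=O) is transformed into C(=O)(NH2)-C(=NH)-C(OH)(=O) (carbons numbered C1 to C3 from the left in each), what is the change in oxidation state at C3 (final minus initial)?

+2

Before: C3 has 1 bond to C, 1 bond to H, 2 bonds to O → oxidation state +1.
After: C3 has 1 bond to C, 3 bonds to O → oxidation state +3.
Δ = +3 − (+1) = +2, so this is an oxidation at C3.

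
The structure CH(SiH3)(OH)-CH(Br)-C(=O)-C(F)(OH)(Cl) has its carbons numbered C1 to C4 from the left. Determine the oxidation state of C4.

+3

Bonds to more-electronegative neighbours contribute +1 each, bonds to H or metals contribute −1 each, and C–C bonds contribute 0.
C4 has one bond to C (0), one bond to F (+1), one bond to O (+1), one bond to Cl (+1).
Oxidation state = 0 + 1 + 1 + 1 = +3.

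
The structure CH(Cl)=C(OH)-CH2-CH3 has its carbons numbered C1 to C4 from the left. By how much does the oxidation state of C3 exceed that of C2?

C3: 2C, 2H → 0 − 2 = -2
C2: 3C, 1O → 0 + 1 = +1
Difference: -2 − (+1) = -3.

-3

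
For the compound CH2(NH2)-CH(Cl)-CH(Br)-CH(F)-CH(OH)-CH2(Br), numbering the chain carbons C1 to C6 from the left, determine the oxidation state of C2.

Each bond to a more electronegative atom (O, N, halogen) counts +1, each bond to a less electronegative atom (H, metal, B, Si) counts −1, and each C–C bond counts 0.
C2 has one bond to C (0), one bond to C (0), one bond to Cl (+1), one bond to H (-1).
Oxidation state = 0 + 0 + 1 − 1 = 0.

0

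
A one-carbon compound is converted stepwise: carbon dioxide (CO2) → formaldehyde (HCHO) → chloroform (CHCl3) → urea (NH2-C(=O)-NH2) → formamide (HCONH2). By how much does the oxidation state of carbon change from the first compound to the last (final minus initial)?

-2

Carbon oxidation states along the series — carbon dioxide: +4, formaldehyde: 0, chloroform: +2, urea: +4, formamide: +2.
Net change = +2 − (+4) = -2.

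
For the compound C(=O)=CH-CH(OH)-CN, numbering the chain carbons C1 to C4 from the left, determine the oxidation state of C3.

0

C3 has one bond to C (0), one bond to C (0), one bond to H (-1), one bond to O (+1).
Oxidation state = 0 + 0 − 1 + 1 = 0.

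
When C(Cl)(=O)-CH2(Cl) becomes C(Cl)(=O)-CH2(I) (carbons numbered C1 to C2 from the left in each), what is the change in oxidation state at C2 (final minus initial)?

0

Before: C2 has 1 bond to C, 2 bonds to H, 1 bond to Cl → oxidation state -1.
After: C2 has 1 bond to C, 2 bonds to H, 1 bond to I → oxidation state -1.
Δ = -1 − (-1) = 0, so no net redox change at C2.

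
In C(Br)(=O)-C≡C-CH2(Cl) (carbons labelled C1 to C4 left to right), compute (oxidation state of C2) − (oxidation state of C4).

+1

C2: 4C → 0 = 0
C4: 1C, 2H, 1Cl → 0 − 2 + 1 = -1
Difference: 0 − (-1) = +1.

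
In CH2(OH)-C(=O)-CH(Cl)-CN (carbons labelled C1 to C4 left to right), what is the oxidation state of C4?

+3

C4 has one bond to C (0), a triple bond to N (3×+1 = +3).
Oxidation state = 0 + 3 = +3.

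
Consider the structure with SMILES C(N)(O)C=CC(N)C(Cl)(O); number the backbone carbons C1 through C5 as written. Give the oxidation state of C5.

C5 has one bond to C (0), one bond to Cl (+1), one bond to O (+1), one bond to H (-1).
Oxidation state = 0 + 1 + 1 − 1 = +1.

+1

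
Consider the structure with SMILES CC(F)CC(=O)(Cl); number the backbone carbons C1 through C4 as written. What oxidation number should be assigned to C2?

C2 has one bond to C (0), one bond to C (0), one bond to H (-1), one bond to F (+1).
Oxidation state = 0 + 0 − 1 + 1 = 0.

0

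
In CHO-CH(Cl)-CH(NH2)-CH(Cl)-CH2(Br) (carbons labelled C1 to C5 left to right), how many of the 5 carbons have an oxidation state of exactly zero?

Bonds to more-electronegative neighbours contribute +1 each, bonds to H or metals contribute −1 each, and C–C bonds contribute 0. Tallying each carbon:
C1: 1C, 1H, 2O → 0 − 1 + 2 = +1
C2: 2C, 1H, 1Cl → 0 − 1 + 1 = 0
C3: 2C, 1H, 1N → 0 − 1 + 1 = 0
C4: 2C, 1H, 1Cl → 0 − 1 + 1 = 0
C5: 1C, 2H, 1Br → 0 − 2 + 1 = -1
3 carbons (C2, C3, C4) meet the condition.

3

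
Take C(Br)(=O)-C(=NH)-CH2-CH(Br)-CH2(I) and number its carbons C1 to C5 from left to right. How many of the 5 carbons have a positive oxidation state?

Tallying each carbon's bonds:
C1: 1C, 2O, 1Br → 0 + 2 + 1 = +3
C2: 2C, 2N → 0 + 2 = +2
C3: 2C, 2H → 0 − 2 = -2
C4: 2C, 1H, 1Br → 0 − 1 + 1 = 0
C5: 1C, 2H, 1I → 0 − 2 + 1 = -1
2 carbons (C1, C2) meet the condition.

2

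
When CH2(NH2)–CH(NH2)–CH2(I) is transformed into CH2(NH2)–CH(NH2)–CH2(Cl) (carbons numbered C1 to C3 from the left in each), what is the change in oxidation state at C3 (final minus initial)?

Before: C3 has 1 bond to C, 2 bonds to H, 1 bond to I → oxidation state -1.
After: C3 has 1 bond to C, 2 bonds to H, 1 bond to Cl → oxidation state -1.
Δ = -1 − (-1) = 0, so no net redox change at C3.

0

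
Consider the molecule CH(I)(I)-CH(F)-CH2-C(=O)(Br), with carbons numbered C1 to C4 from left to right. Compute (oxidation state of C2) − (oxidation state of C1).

C2: 2C, 1H, 1F → 0 − 1 + 1 = 0
C1: 1C, 1H, 2I → 0 − 1 + 2 = +1
Difference: 0 − (+1) = -1.

-1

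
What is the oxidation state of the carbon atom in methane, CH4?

Bonds to more-electronegative neighbours contribute +1 each, bonds to H or metals contribute −1 each, and C–C bonds contribute 0.
The carbon has one bond to H (-1), one bond to H (-1), one bond to H (-1), one bond to H (-1).
Oxidation state = -1 − 1 − 1 − 1 = -4.

-4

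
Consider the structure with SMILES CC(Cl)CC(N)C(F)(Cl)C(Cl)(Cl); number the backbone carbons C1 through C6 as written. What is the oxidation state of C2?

C2 has one bond to C (0), one bond to C (0), one bond to H (-1), one bond to Cl (+1).
Oxidation state = 0 + 0 − 1 + 1 = 0.

0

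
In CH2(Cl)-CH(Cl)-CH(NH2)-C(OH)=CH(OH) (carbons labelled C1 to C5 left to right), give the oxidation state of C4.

+1

C4 has one bond to C (0), a double bond to C (2×0 = 0), one bond to O (+1).
Oxidation state = 0 + 0 + 1 = +1.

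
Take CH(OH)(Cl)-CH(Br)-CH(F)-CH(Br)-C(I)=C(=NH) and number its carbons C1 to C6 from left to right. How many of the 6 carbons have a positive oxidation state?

3

Tallying each carbon's bonds:
C1: 1C, 1H, 1O, 1Cl → 0 − 1 + 1 + 1 = +1
C2: 2C, 1H, 1Br → 0 − 1 + 1 = 0
C3: 2C, 1H, 1F → 0 − 1 + 1 = 0
C4: 2C, 1H, 1Br → 0 − 1 + 1 = 0
C5: 3C, 1I → 0 + 1 = +1
C6: 2C, 2N → 0 + 2 = +2
3 carbons (C1, C5, C6) meet the condition.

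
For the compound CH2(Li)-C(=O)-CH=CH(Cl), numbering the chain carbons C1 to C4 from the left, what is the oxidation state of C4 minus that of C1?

C4: 2C, 1H, 1Cl → 0 − 1 + 1 = 0
C1: 1C, 2H, 1Li → 0 − 2 − 1 = -3
Difference: 0 − (-3) = +3.

+3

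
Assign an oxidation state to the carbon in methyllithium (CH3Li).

-4

Bonds to more-electronegative neighbours contribute +1 each, bonds to H or metals contribute −1 each, and C–C bonds contribute 0.
The carbon has one bond to H (-1), one bond to H (-1), one bond to H (-1), one bond to Li (-1).
Oxidation state = -1 − 1 − 1 − 1 = -4.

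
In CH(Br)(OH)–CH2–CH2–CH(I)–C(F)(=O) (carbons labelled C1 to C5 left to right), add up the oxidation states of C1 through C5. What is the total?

0

Count +1 for every bond to an atom more electronegative than carbon and −1 for every bond to one less electronegative; C–C bonds are 0. Tallying each carbon:
C1: 1C, 1H, 1O, 1Br → 0 − 1 + 1 + 1 = +1
C2: 2C, 2H → 0 − 2 = -2
C3: 2C, 2H → 0 − 2 = -2
C4: 2C, 1H, 1I → 0 − 1 + 1 = 0
C5: 1C, 2O, 1F → 0 + 2 + 1 = +3
Sum = +1 − 2 − 2 + 0 + 3 = 0.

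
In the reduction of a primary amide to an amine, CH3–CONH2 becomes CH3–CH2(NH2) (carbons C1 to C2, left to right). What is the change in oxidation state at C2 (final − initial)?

Before: C2 has 1 bond to C, 2 bonds to O, 1 bond to N → oxidation state +3.
After: C2 has 1 bond to C, 2 bonds to H, 1 bond to N → oxidation state -1.
Δ = -1 − (+3) = -4, so this is a reduction at C2.

-4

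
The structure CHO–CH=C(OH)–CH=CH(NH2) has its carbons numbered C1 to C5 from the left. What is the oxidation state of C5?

C5 has a double bond to C (2×0 = 0), one bond to H (-1), one bond to N (+1).
Oxidation state = 0 − 1 + 1 = 0.

0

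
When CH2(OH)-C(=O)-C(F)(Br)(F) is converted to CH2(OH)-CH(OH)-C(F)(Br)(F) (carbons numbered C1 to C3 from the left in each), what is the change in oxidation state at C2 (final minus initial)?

Before: C2 has 2 bonds to C, 2 bonds to O → oxidation state +2.
After: C2 has 2 bonds to C, 1 bond to H, 1 bond to O → oxidation state 0.
Δ = 0 − (+2) = -2, so this is a reduction at C2.

-2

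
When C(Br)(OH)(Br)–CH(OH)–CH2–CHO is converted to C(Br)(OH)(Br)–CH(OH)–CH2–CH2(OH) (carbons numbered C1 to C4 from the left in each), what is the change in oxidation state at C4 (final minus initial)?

Before: C4 has 1 bond to C, 1 bond to H, 2 bonds to O → oxidation state +1.
After: C4 has 1 bond to C, 2 bonds to H, 1 bond to O → oxidation state -1.
Δ = -1 − (+1) = -2, so this is a reduction at C4.

-2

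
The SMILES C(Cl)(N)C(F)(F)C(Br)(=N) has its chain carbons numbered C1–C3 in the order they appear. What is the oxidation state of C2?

+2

Bonds to more-electronegative neighbours contribute +1 each, bonds to H or metals contribute −1 each, and C–C bonds contribute 0.
C2 has one bond to C (0), one bond to C (0), one bond to F (+1), one bond to F (+1).
Oxidation state = 0 + 0 + 1 + 1 = +2.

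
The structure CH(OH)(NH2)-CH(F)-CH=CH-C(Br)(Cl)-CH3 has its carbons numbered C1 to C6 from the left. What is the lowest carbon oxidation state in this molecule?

Tallying each carbon's bonds:
C1: 1C, 1H, 1O, 1N → 0 − 1 + 1 + 1 = +1
C2: 2C, 1H, 1F → 0 − 1 + 1 = 0
C3: 3C, 1H → 0 − 1 = -1
C4: 3C, 1H → 0 − 1 = -1
C5: 2C, 1Cl, 1Br → 0 + 1 + 1 = +2
C6: 1C, 3H → 0 − 3 = -3
The lowest value is -3.

-3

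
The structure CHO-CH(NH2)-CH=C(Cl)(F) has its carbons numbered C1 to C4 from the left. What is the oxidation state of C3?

Assign +1 per bond to O/N/halogen, −1 per bond to H or an electropositive element, and 0 per bond to carbon.
C3 has one bond to C (0), a double bond to C (2×0 = 0), one bond to H (-1).
Oxidation state = 0 + 0 − 1 = -1.

-1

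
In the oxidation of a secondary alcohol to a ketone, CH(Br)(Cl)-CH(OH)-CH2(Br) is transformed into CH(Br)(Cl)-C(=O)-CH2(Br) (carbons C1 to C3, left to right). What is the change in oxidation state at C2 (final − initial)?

+2

Before: C2 has 2 bonds to C, 1 bond to H, 1 bond to O → oxidation state 0.
After: C2 has 2 bonds to C, 2 bonds to O → oxidation state +2.
Δ = +2 − (0) = +2, so this is an oxidation at C2.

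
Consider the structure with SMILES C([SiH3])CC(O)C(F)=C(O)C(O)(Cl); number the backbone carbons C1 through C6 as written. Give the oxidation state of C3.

Bonds to more-electronegative neighbours contribute +1 each, bonds to H or metals contribute −1 each, and C–C bonds contribute 0.
C3 has one bond to C (0), one bond to C (0), one bond to O (+1), one bond to H (-1).
Oxidation state = 0 + 0 + 1 − 1 = 0.

0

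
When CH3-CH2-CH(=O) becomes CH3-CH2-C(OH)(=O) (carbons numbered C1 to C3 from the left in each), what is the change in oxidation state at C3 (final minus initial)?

+2

Before: C3 has 1 bond to C, 1 bond to H, 2 bonds to O → oxidation state +1.
After: C3 has 1 bond to C, 3 bonds to O → oxidation state +3.
Δ = +3 − (+1) = +2, so this is an oxidation at C3.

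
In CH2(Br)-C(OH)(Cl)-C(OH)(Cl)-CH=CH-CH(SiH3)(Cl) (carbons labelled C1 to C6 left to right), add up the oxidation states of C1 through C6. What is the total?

0

Tallying each carbon's bonds:
C1: 1C, 2H, 1Br → 0 − 2 + 1 = -1
C2: 2C, 1O, 1Cl → 0 + 1 + 1 = +2
C3: 2C, 1O, 1Cl → 0 + 1 + 1 = +2
C4: 3C, 1H → 0 − 1 = -1
C5: 3C, 1H → 0 − 1 = -1
C6: 1C, 1H, 1Cl, 1Si → 0 − 1 + 1 − 1 = -1
Sum = -1 + 2 + 2 − 1 − 1 − 1 = 0.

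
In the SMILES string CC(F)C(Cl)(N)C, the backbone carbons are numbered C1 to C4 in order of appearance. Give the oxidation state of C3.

+2

Assign +1 per bond to O/N/halogen, −1 per bond to H or an electropositive element, and 0 per bond to carbon.
C3 has one bond to C (0), one bond to C (0), one bond to Cl (+1), one bond to N (+1).
Oxidation state = 0 + 0 + 1 + 1 = +2.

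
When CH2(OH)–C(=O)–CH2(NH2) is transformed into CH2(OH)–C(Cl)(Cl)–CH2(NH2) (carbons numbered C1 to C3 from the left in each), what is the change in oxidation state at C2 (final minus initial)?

0

Before: C2 has 2 bonds to C, 2 bonds to O → oxidation state +2.
After: C2 has 2 bonds to C, 2 bonds to Cl → oxidation state +2.
Δ = +2 − (+2) = 0, so no net redox change at C2.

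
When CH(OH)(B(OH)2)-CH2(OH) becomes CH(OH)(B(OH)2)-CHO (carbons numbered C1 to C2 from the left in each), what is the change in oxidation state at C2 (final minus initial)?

+2

Before: C2 has 1 bond to C, 2 bonds to H, 1 bond to O → oxidation state -1.
After: C2 has 1 bond to C, 1 bond to H, 2 bonds to O → oxidation state +1.
Δ = +1 − (-1) = +2, so this is an oxidation at C2.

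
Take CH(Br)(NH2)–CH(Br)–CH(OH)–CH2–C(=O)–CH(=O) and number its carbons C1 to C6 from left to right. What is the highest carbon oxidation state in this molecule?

+2

Tallying each carbon's bonds:
C1: 1C, 1H, 1N, 1Br → 0 − 1 + 1 + 1 = +1
C2: 2C, 1H, 1Br → 0 − 1 + 1 = 0
C3: 2C, 1H, 1O → 0 − 1 + 1 = 0
C4: 2C, 2H → 0 − 2 = -2
C5: 2C, 2O → 0 + 2 = +2
C6: 1C, 1H, 2O → 0 − 1 + 2 = +1
The highest value is +2.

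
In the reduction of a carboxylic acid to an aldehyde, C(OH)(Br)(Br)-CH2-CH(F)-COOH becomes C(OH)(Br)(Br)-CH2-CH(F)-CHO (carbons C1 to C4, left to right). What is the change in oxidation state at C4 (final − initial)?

-2

Before: C4 has 1 bond to C, 3 bonds to O → oxidation state +3.
After: C4 has 1 bond to C, 1 bond to H, 2 bonds to O → oxidation state +1.
Δ = +1 − (+3) = -2, so this is a reduction at C4.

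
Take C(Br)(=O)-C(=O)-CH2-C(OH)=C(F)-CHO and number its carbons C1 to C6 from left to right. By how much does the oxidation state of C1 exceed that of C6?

+2

C1: 1C, 2O, 1Br → 0 + 2 + 1 = +3
C6: 1C, 1H, 2O → 0 − 1 + 2 = +1
Difference: +3 − (+1) = +2.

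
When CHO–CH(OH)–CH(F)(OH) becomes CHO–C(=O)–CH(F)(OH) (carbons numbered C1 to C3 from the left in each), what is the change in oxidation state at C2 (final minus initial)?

+2

Before: C2 has 2 bonds to C, 1 bond to H, 1 bond to O → oxidation state 0.
After: C2 has 2 bonds to C, 2 bonds to O → oxidation state +2.
Δ = +2 − (0) = +2, so this is an oxidation at C2.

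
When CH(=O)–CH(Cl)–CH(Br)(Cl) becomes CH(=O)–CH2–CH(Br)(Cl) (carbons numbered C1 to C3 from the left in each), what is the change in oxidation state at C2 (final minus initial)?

-2

Before: C2 has 2 bonds to C, 1 bond to H, 1 bond to Cl → oxidation state 0.
After: C2 has 2 bonds to C, 2 bonds to H → oxidation state -2.
Δ = -2 − (0) = -2, so this is a reduction at C2.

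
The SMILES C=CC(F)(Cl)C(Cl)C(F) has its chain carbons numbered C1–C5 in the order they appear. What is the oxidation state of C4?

Bonds to more-electronegative neighbours contribute +1 each, bonds to H or metals contribute −1 each, and C–C bonds contribute 0.
C4 has one bond to C (0), one bond to C (0), one bond to H (-1), one bond to Cl (+1).
Oxidation state = 0 + 0 − 1 + 1 = 0.

0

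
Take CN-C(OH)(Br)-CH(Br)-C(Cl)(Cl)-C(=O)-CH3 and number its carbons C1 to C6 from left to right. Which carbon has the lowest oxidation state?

C6

Assign +1 per bond to O/N/halogen, −1 per bond to H or an electropositive element, and 0 per bond to carbon. Tallying each carbon:
C1: 1C, 3N → 0 + 3 = +3
C2: 2C, 1O, 1Br → 0 + 1 + 1 = +2
C3: 2C, 1H, 1Br → 0 − 1 + 1 = 0
C4: 2C, 2Cl → 0 + 2 = +2
C5: 2C, 2O → 0 + 2 = +2
C6: 1C, 3H → 0 − 3 = -3
The most reduced carbon is C6 at -3.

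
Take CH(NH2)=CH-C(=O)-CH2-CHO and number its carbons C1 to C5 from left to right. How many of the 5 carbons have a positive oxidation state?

Tallying each carbon's bonds:
C1: 2C, 1H, 1N → 0 − 1 + 1 = 0
C2: 3C, 1H → 0 − 1 = -1
C3: 2C, 2O → 0 + 2 = +2
C4: 2C, 2H → 0 − 2 = -2
C5: 1C, 1H, 2O → 0 − 1 + 2 = +1
2 carbons (C3, C5) meet the condition.

2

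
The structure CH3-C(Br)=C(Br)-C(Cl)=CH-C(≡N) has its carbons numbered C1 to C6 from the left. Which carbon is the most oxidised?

C6

Bonds to more-electronegative neighbours contribute +1 each, bonds to H or metals contribute −1 each, and C–C bonds contribute 0. Tallying each carbon:
C1: 1C, 3H → 0 − 3 = -3
C2: 3C, 1Br → 0 + 1 = +1
C3: 3C, 1Br → 0 + 1 = +1
C4: 3C, 1Cl → 0 + 1 = +1
C5: 3C, 1H → 0 − 1 = -1
C6: 1C, 3N → 0 + 3 = +3
The most oxidised carbon is C6 at +3.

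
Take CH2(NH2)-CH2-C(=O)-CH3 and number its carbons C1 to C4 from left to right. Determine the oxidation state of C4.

-3

C4 has one bond to C (0), one bond to H (-1), one bond to H (-1), one bond to H (-1).
Oxidation state = 0 − 1 − 1 − 1 = -3.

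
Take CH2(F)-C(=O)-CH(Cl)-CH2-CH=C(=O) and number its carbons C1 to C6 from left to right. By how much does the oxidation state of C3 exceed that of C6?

C3: 2C, 1H, 1Cl → 0 − 1 + 1 = 0
C6: 2C, 2O → 0 + 2 = +2
Difference: 0 − (+2) = -2.

-2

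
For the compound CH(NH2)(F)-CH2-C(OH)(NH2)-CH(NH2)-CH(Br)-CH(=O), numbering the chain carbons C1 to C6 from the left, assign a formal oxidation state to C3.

+2

Count +1 for every bond to an atom more electronegative than carbon and −1 for every bond to one less electronegative; C–C bonds are 0.
C3 has one bond to C (0), one bond to C (0), one bond to O (+1), one bond to N (+1).
Oxidation state = 0 + 0 + 1 + 1 = +2.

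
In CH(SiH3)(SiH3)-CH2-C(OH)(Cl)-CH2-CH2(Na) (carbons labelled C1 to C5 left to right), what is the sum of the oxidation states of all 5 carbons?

-8

Tallying each carbon's bonds:
C1: 1C, 1H, 2Si → 0 − 1 − 2 = -3
C2: 2C, 2H → 0 − 2 = -2
C3: 2C, 1O, 1Cl → 0 + 1 + 1 = +2
C4: 2C, 2H → 0 − 2 = -2
C5: 1C, 2H, 1Na → 0 − 2 − 1 = -3
Sum = -3 − 2 + 2 − 2 − 3 = -8.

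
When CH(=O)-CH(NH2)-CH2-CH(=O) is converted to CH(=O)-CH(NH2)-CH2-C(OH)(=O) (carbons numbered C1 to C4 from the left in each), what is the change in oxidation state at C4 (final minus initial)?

Before: C4 has 1 bond to C, 1 bond to H, 2 bonds to O → oxidation state +1.
After: C4 has 1 bond to C, 3 bonds to O → oxidation state +3.
Δ = +3 − (+1) = +2, so this is an oxidation at C4.

+2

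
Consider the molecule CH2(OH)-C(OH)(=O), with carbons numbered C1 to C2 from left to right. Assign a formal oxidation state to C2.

+3

Bonds to more-electronegative neighbours contribute +1 each, bonds to H or metals contribute −1 each, and C–C bonds contribute 0.
C2 has one bond to C (0), one bond to O (+1), a double bond to O (2×+1 = +2).
Oxidation state = 0 + 1 + 2 = +3.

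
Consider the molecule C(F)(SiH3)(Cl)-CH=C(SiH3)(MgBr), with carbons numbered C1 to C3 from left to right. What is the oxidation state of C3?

C3 has a double bond to C (2×0 = 0), one bond to Si (-1), one bond to Mg (-1).
Oxidation state = 0 − 1 − 1 = -2.

-2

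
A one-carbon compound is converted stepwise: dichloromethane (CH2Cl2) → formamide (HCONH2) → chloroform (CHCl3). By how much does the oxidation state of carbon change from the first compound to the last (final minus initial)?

+2

Carbon oxidation states along the series — dichloromethane: 0, formamide: +2, chloroform: +2.
Net change = +2 − (0) = +2.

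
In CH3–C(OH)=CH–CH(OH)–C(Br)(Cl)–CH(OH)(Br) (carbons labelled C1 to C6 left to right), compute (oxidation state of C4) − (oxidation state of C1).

+3

C4: 2C, 1H, 1O → 0 − 1 + 1 = 0
C1: 1C, 3H → 0 − 3 = -3
Difference: 0 − (-3) = +3.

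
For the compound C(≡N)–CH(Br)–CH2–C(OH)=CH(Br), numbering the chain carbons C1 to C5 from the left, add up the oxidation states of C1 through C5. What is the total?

+2

Tallying each carbon's bonds:
C1: 1C, 3N → 0 + 3 = +3
C2: 2C, 1H, 1Br → 0 − 1 + 1 = 0
C3: 2C, 2H → 0 − 2 = -2
C4: 3C, 1O → 0 + 1 = +1
C5: 2C, 1H, 1Br → 0 − 1 + 1 = 0
Sum = +3 + 0 − 2 + 1 + 0 = +2.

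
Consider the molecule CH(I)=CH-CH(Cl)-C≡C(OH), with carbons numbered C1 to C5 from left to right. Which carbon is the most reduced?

C2

Assign +1 per bond to O/N/halogen, −1 per bond to H or an electropositive element, and 0 per bond to carbon. Tallying each carbon:
C1: 2C, 1H, 1I → 0 − 1 + 1 = 0
C2: 3C, 1H → 0 − 1 = -1
C3: 2C, 1H, 1Cl → 0 − 1 + 1 = 0
C4: 4C → 0 = 0
C5: 3C, 1O → 0 + 1 = +1
The most reduced carbon is C2 at -1.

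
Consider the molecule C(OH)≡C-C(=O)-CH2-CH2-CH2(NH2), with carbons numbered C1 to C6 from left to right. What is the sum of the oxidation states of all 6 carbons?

Each bond to a more electronegative atom (O, N, halogen) counts +1, each bond to a less electronegative atom (H, metal, B, Si) counts −1, and each C–C bond counts 0. Tallying each carbon:
C1: 3C, 1O → 0 + 1 = +1
C2: 4C → 0 = 0
C3: 2C, 2O → 0 + 2 = +2
C4: 2C, 2H → 0 − 2 = -2
C5: 2C, 2H → 0 − 2 = -2
C6: 1C, 2H, 1N → 0 − 2 + 1 = -1
Sum = +1 + 0 + 2 − 2 − 2 − 1 = -2.

-2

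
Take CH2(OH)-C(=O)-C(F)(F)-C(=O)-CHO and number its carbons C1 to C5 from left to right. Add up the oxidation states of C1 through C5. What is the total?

+6

Count +1 for every bond to an atom more electronegative than carbon and −1 for every bond to one less electronegative; C–C bonds are 0. Tallying each carbon:
C1: 1C, 2H, 1O → 0 − 2 + 1 = -1
C2: 2C, 2O → 0 + 2 = +2
C3: 2C, 2F → 0 + 2 = +2
C4: 2C, 2O → 0 + 2 = +2
C5: 1C, 1H, 2O → 0 − 1 + 2 = +1
Sum = -1 + 2 + 2 + 2 + 1 = +6.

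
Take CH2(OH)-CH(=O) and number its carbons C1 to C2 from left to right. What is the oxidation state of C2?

+1

Assign +1 per bond to O/N/halogen, −1 per bond to H or an electropositive element, and 0 per bond to carbon.
C2 has one bond to C (0), a double bond to O (2×+1 = +2), one bond to H (-1).
Oxidation state = 0 + 2 − 1 = +1.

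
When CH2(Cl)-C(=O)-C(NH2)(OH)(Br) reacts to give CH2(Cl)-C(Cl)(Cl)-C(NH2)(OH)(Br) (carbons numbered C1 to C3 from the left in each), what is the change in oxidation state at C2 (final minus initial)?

0

Before: C2 has 2 bonds to C, 2 bonds to O → oxidation state +2.
After: C2 has 2 bonds to C, 2 bonds to Cl → oxidation state +2.
Δ = +2 − (+2) = 0, so no net redox change at C2.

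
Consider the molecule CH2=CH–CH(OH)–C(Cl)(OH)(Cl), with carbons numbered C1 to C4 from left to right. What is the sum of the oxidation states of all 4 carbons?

Each bond to a more electronegative atom (O, N, halogen) counts +1, each bond to a less electronegative atom (H, metal, B, Si) counts −1, and each C–C bond counts 0. Tallying each carbon:
C1: 2C, 2H → 0 − 2 = -2
C2: 3C, 1H → 0 − 1 = -1
C3: 2C, 1H, 1O → 0 − 1 + 1 = 0
C4: 1C, 1O, 2Cl → 0 + 1 + 2 = +3
Sum = -2 − 1 + 0 + 3 = 0.

0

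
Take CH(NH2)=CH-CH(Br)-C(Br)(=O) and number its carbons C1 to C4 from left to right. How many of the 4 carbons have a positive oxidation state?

Tallying each carbon's bonds:
C1: 2C, 1H, 1N → 0 − 1 + 1 = 0
C2: 3C, 1H → 0 − 1 = -1
C3: 2C, 1H, 1Br → 0 − 1 + 1 = 0
C4: 1C, 2O, 1Br → 0 + 2 + 1 = +3
1 carbon (C4) meets the condition.

1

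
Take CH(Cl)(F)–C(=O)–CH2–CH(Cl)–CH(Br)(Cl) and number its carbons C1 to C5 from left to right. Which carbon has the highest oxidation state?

C2

Tallying each carbon's bonds:
C1: 1C, 1H, 1F, 1Cl → 0 − 1 + 1 + 1 = +1
C2: 2C, 2O → 0 + 2 = +2
C3: 2C, 2H → 0 − 2 = -2
C4: 2C, 1H, 1Cl → 0 − 1 + 1 = 0
C5: 1C, 1H, 1Cl, 1Br → 0 − 1 + 1 + 1 = +1
The most oxidised carbon is C2 at +2.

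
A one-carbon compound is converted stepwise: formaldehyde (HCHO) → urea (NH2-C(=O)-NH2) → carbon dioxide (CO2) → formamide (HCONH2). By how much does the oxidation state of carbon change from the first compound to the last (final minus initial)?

Carbon oxidation states along the series — formaldehyde: 0, urea: +4, carbon dioxide: +4, formamide: +2.
Net change = +2 − (0) = +2.

+2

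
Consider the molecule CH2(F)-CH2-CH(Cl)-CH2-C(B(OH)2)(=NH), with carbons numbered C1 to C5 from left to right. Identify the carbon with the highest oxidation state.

Tallying each carbon's bonds:
C1: 1C, 2H, 1F → 0 − 2 + 1 = -1
C2: 2C, 2H → 0 − 2 = -2
C3: 2C, 1H, 1Cl → 0 − 1 + 1 = 0
C4: 2C, 2H → 0 − 2 = -2
C5: 1C, 2N, 1B → 0 + 2 − 1 = +1
The most oxidised carbon is C5 at +1.

C5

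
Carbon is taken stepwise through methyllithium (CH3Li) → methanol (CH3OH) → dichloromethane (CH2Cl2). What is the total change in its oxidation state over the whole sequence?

+4

Carbon oxidation states along the series — methyllithium: -4, methanol: -2, dichloromethane: 0.
Net change = 0 − (-4) = +4.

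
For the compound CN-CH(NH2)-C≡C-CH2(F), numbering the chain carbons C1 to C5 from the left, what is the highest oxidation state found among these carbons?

Bonds to more-electronegative neighbours contribute +1 each, bonds to H or metals contribute −1 each, and C–C bonds contribute 0. Tallying each carbon:
C1: 1C, 3N → 0 + 3 = +3
C2: 2C, 1H, 1N → 0 − 1 + 1 = 0
C3: 4C → 0 = 0
C4: 4C → 0 = 0
C5: 1C, 2H, 1F → 0 − 2 + 1 = -1
The highest value is +3.

+3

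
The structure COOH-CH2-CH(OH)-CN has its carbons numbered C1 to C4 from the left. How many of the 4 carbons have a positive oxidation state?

2

Tallying each carbon's bonds:
C1: 1C, 3O → 0 + 3 = +3
C2: 2C, 2H → 0 − 2 = -2
C3: 2C, 1H, 1O → 0 − 1 + 1 = 0
C4: 1C, 3N → 0 + 3 = +3
2 carbons (C1, C4) meet the condition.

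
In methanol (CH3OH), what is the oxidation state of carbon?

Count +1 for every bond to an atom more electronegative than carbon and −1 for every bond to one less electronegative; C–C bonds are 0.
The carbon has one bond to H (-1), one bond to H (-1), one bond to H (-1), one bond to O (+1).
Oxidation state = -1 − 1 − 1 + 1 = -2.

-2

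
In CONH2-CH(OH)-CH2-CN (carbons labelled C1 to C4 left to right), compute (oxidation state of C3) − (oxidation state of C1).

-5

C3: 2C, 2H → 0 − 2 = -2
C1: 1C, 2O, 1N → 0 + 2 + 1 = +3
Difference: -2 − (+3) = -5.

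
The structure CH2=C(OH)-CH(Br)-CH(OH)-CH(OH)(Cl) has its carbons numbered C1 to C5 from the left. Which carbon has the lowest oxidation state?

C1

Tallying each carbon's bonds:
C1: 2C, 2H → 0 − 2 = -2
C2: 3C, 1O → 0 + 1 = +1
C3: 2C, 1H, 1Br → 0 − 1 + 1 = 0
C4: 2C, 1H, 1O → 0 − 1 + 1 = 0
C5: 1C, 1H, 1O, 1Cl → 0 − 1 + 1 + 1 = +1
The most reduced carbon is C1 at -2.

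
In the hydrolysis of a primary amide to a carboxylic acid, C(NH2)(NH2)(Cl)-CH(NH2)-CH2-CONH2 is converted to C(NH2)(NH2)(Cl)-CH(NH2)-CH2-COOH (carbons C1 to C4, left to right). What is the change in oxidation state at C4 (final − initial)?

Before: C4 has 1 bond to C, 2 bonds to O, 1 bond to N → oxidation state +3.
After: C4 has 1 bond to C, 3 bonds to O → oxidation state +3.
Δ = +3 − (+3) = 0, so no net redox change at C4.

0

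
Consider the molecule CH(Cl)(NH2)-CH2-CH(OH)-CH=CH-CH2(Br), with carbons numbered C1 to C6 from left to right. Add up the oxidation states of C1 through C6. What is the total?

Tallying each carbon's bonds:
C1: 1C, 1H, 1N, 1Cl → 0 − 1 + 1 + 1 = +1
C2: 2C, 2H → 0 − 2 = -2
C3: 2C, 1H, 1O → 0 − 1 + 1 = 0
C4: 3C, 1H → 0 − 1 = -1
C5: 3C, 1H → 0 − 1 = -1
C6: 1C, 2H, 1Br → 0 − 2 + 1 = -1
Sum = +1 − 2 + 0 − 1 − 1 − 1 = -4.

-4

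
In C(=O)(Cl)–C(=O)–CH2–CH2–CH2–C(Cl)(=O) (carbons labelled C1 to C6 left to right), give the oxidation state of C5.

-2

Assign +1 per bond to O/N/halogen, −1 per bond to H or an electropositive element, and 0 per bond to carbon.
C5 has one bond to C (0), one bond to C (0), one bond to H (-1), one bond to H (-1).
Oxidation state = 0 + 0 − 1 − 1 = -2.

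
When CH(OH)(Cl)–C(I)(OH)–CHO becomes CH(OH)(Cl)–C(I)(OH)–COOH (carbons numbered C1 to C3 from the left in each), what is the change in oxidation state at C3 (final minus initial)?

+2

Before: C3 has 1 bond to C, 1 bond to H, 2 bonds to O → oxidation state +1.
After: C3 has 1 bond to C, 3 bonds to O → oxidation state +3.
Δ = +3 − (+1) = +2, so this is an oxidation at C3.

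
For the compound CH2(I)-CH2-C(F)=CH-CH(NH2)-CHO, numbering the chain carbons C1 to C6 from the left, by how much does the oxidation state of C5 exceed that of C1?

+1

C5: 2C, 1H, 1N → 0 − 1 + 1 = 0
C1: 1C, 2H, 1I → 0 − 2 + 1 = -1
Difference: 0 − (-1) = +1.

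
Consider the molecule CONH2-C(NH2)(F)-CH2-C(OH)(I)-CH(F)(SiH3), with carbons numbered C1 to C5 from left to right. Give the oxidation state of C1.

C1 has one bond to C (0), one bond to N (+1), a double bond to O (2×+1 = +2).
Oxidation state = 0 + 1 + 2 = +3.

+3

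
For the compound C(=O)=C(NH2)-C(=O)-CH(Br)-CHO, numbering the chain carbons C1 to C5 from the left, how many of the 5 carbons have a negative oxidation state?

Count +1 for every bond to an atom more electronegative than carbon and −1 for every bond to one less electronegative; C–C bonds are 0. Tallying each carbon:
C1: 2C, 2O → 0 + 2 = +2
C2: 3C, 1N → 0 + 1 = +1
C3: 2C, 2O → 0 + 2 = +2
C4: 2C, 1H, 1Br → 0 − 1 + 1 = 0
C5: 1C, 1H, 2O → 0 − 1 + 2 = +1
0 carbons meet the condition.

0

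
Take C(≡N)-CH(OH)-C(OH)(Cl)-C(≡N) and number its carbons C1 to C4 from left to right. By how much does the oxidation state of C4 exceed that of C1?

0

C4: 1C, 3N → 0 + 3 = +3
C1: 1C, 3N → 0 + 3 = +3
Difference: +3 − (+3) = 0.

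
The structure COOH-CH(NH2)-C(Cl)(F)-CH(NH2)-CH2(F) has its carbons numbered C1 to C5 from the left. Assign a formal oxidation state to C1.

+3

C1 has one bond to C (0), a double bond to O (2×+1 = +2), one bond to O (+1).
Oxidation state = 0 + 2 + 1 = +3.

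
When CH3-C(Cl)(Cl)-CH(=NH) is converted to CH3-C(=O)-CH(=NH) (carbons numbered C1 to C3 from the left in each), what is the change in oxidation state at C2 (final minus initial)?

Before: C2 has 2 bonds to C, 2 bonds to Cl → oxidation state +2.
After: C2 has 2 bonds to C, 2 bonds to O → oxidation state +2.
Δ = +2 − (+2) = 0, so no net redox change at C2.

0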